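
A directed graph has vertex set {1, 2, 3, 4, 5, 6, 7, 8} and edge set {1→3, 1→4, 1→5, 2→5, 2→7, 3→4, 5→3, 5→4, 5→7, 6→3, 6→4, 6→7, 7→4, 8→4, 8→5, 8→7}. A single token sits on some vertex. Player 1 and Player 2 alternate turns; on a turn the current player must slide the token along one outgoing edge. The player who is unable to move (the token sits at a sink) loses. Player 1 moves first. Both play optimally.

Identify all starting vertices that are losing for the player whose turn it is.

Label each position W (a win for the player to move) or L (a loss). A position with no legal move is L; any other position is W exactly when some move reaches an L, and L when every move reaches a W.
Every edge goes from a vertex to one that appears earlier in the order 4, 3, 7, 6, 5, 2, 8, 1, so processing vertices in that order labels each vertex after all of its successors.
4: no outgoing edge → L
3: W (go to 4, an L position)
7: W (go to 4, an L position)
6: W (go to 4, an L position)
5: W (go to 4, an L position)
2: L (options 5(W), 7(W) are all W)
8: W (go to 4, an L position)
1: W (go to 4, an L position)
Reading off the rows marked L gives the requested list; there are 2 such vertices.

2, 4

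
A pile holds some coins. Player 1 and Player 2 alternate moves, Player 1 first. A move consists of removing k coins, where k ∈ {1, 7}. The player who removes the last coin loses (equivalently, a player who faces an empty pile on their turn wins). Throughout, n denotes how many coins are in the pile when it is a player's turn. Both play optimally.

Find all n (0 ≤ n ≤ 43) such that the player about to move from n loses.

1, 3, 5, 7, 9, 11, 13, 15, 17, 19, 21, 23, 25, 27, 29, 31, 33, 35, 37, 39, 41, 43

Positions with no move are W. A position that does have a move is losing for the player to move precisely when every available move leads to a winning position for the opponent. Fill in the labels:
n=0: no move; the opponent has just taken the last coin and therefore loses → W
n=1: only reaches 0(W), which is W → L
n=2: reaches L-position 1 → W
n=3: only reaches 2(W), which is W → L
n=4: reaches L-position 3 → W
n=5: only reaches 4(W), which is W → L
n=6: reaches L-position 5 → W
n=7: only reaches 6(W), 0(W), all W → L
n=8: reaches L-position 7 → W
n=9: only reaches 8(W), 2(W), all W → L
n=10: reaches L-position 9 → W
n=11: only reaches 10(W), 4(W), all W → L
n=12: reaches L-position 11 → W
n=13: only reaches 12(W), 6(W), all W → L
n=14: reaches L-position 13 → W
n=15: only reaches 14(W), 8(W), all W → L
n=16: reaches L-position 15 → W
n=17: only reaches 16(W), 10(W), all W → L
n=18: reaches L-position 17 → W
n=19: only reaches 18(W), 12(W), all W → L
n=20: reaches L-position 19 → W
n=21: only reaches 20(W), 14(W), all W → L
n=22: reaches L-position 21 → W
n=23: only reaches 22(W), 16(W), all W → L
n=24: reaches L-position 23 → W
n=25: only reaches 24(W), 18(W), all W → L
n=26: reaches L-position 25 → W
n=27: only reaches 26(W), 20(W), all W → L
n=28: reaches L-position 27 → W
n=29: only reaches 28(W), 22(W), all W → L
n=30: reaches L-position 29 → W
n=31: only reaches 30(W), 24(W), all W → L
n=32: reaches L-position 31 → W
n=33: only reaches 32(W), 26(W), all W → L
n=34: reaches L-position 33 → W
n=35: only reaches 34(W), 28(W), all W → L
n=36: reaches L-position 35 → W
n=37: only reaches 36(W), 30(W), all W → L
n=38: reaches L-position 37 → W
n=39: only reaches 38(W), 32(W), all W → L
n=40: reaches L-position 39 → W
n=41: only reaches 40(W), 34(W), all W → L
n=42: reaches L-position 41 → W
n=43: only reaches 42(W), 36(W), all W → L
Reading off the rows marked L gives the requested list; there are 22 such values of n.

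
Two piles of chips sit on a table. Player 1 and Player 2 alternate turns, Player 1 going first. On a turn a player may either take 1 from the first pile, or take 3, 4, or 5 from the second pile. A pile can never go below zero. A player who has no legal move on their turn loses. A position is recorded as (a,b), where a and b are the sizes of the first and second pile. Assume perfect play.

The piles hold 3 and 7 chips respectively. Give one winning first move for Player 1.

Move to (3,4).

Use the standard recursion: the mover loses at a terminal position; elsewhere, the mover wins exactly when some move hands the opponent an L position.
No move ever increases a pile, so every position that can arise here has a ≤ 3 and b ≤ 7; it is enough to label the cells with 0 ≤ a ≤ 3 and 0 ≤ b ≤ 7.
Every move lowers a or b (never raises either), so fill the grid row by row in increasing a, and left to right within a row: each cell's successors are then already labelled.
      b=0  b=1  b=2  b=3  b=4  b=5  b=6  b=7
a=0:    L    L    L    W    W    W    W    W
a=1:    W    W    W    L    L    L    W    W
a=2:    L    L    L    W    W    W    W    W
a=3:    W    W    W    L    L    L    W    W
Cells with no legal move (terminal, hence L): (0,0), (0,1), (0,2).
The remaining L cells, each justified by listing all of its moves:
(1,3): L (options (0,3)(W), (1,0)(W) are all W)
(1,4): L (options (0,4)(W), (1,1)(W), (1,0)(W) are all W)
(1,5): L (options (0,5)(W), (1,2)(W), (1,1)(W), (1,0)(W) are all W)
(2,0): L (sole option (1,0)(W) is W)
(2,1): L (sole option (1,1)(W) is W)
(2,2): L (sole option (1,2)(W) is W)
(3,3): L (options (2,3)(W), (3,0)(W) are all W)
(3,4): L (options (2,4)(W), (3,1)(W), (3,0)(W) are all W)
(3,5): L (options (2,5)(W), (3,2)(W), (3,1)(W), (3,0)(W) are all W)
Every other cell has at least one move into one of the L cells above, so it is W.
From (3,7), the L positions reachable in one move are: (3,4), (3,3). Any move reaching one of these is winning.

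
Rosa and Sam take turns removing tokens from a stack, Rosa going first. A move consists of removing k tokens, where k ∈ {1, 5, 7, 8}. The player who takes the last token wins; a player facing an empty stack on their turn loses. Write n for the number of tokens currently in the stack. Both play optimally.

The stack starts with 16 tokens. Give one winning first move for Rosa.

Remove 1, leaving 15.

Work bottom-up. With no move the player to move loses. Otherwise the position is W if at least one move leads to an L position for the opponent, and L if every move leads to a W.
n=0: no move → L
n=1: can move to 0, which is L ⇒ W
n=2: the only move is to 1(W), a W ⇒ L
n=3: can move to 2, which is L ⇒ W
n=4: the only move is to 3(W), a W ⇒ L
n=5: can move to 4, which is L ⇒ W
n=6: moves to 5(W), 1(W); every one is W ⇒ L
n=7: can move to 6, which is L ⇒ W
n=8: can move to 0, which is L ⇒ W
n=9: can move to 4, which is L ⇒ W
n=10: can move to 2, which is L ⇒ W
n=11: can move to 6, which is L ⇒ W
n=12: can move to 4, which is L ⇒ W
n=13: can move to 6, which is L ⇒ W
n=14: can move to 6, which is L ⇒ W
n=15: moves to 14(W), 10(W), 8(W), 7(W); every one is W ⇒ L
n=16: can move to 15, which is L ⇒ W
From 16, the L positions reachable in one move are: 15.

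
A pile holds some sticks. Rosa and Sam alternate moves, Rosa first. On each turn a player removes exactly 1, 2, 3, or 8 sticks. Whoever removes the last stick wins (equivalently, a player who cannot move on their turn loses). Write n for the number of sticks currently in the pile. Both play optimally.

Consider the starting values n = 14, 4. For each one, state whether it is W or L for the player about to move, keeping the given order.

14: W, 4: L

Positions with no move are L. A position that does have a move is losing for the player to move precisely when every available move leads to a winning position for the opponent. Fill in the labels:
n=0: no move → L
n=1: →0(L), so W
n=2: →0(L), so W
n=3: →0(L), so W
n=4: →3(W), 2(W), 1(W) — all W, so L
n=5: →4(L), so W
n=6: →4(L), so W
n=7: →4(L), so W
n=8: →0(L), so W
n=9: →8(W), 7(W), 6(W), 1(W) — all W, so L
n=10: →9(L), so W
n=11: →9(L), so W
n=12: →9(L), so W
n=13: →12(W), 11(W), 10(W), 5(W) — all W, so L
n=14: →13(L), so W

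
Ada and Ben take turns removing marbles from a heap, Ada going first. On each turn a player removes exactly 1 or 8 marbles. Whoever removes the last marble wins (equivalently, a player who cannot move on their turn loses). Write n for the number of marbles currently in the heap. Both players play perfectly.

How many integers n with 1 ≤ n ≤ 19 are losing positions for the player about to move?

Compute win/loss labels from the base case upward. A position with no move is L. Any other position is W if it can reach an L in one move, else L.
n=0: no move → L
n=1: reaches L-position 0 → W
n=2: only reaches 1(W), which is W → L
n=3: reaches L-position 2 → W
n=4: only reaches 3(W), which is W → L
n=5: reaches L-position 4 → W
n=6: only reaches 5(W), which is W → L
n=7: reaches L-position 6 → W
n=8: reaches L-position 0 → W
n=9: only reaches 8(W), 1(W), all W → L
n=10: reaches L-position 9 → W
n=11: only reaches 10(W), 3(W), all W → L
n=12: reaches L-position 11 → W
n=13: only reaches 12(W), 5(W), all W → L
n=14: reaches L-position 13 → W
n=15: only reaches 14(W), 7(W), all W → L
n=16: reaches L-position 15 → W
n=17: reaches L-position 9 → W
n=18: only reaches 17(W), 10(W), all W → L
n=19: reaches L-position 18 → W
L entries with 1 ≤ n ≤ 19 (n=0 is outside the asked range and is not counted): n = 2, 4, 6, 9, 11, 13, 15, 18; that makes 8.

8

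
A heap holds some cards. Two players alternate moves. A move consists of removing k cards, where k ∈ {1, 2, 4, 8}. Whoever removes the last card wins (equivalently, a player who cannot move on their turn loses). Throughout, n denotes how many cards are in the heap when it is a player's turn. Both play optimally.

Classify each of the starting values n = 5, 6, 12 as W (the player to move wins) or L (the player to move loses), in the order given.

Classify positions by backward induction: terminal positions (no move available) are L. From any other position, the mover wins iff some move reaches an L.
n=0: no move → L
n=1: reaches L-position 0 → W
n=2: reaches L-position 0 → W
n=3: only reaches 2(W), 1(W), all W → L
n=4: reaches L-position 3 → W
n=5: reaches L-position 3 → W
n=6: only reaches 5(W), 4(W), 2(W), all W → L
n=7: reaches L-position 6 → W
n=8: reaches L-position 6 → W
n=9: only reaches 8(W), 7(W), 5(W), 1(W), all W → L
n=10: reaches L-position 9 → W
n=11: reaches L-position 9 → W
n=12: only reaches 11(W), 10(W), 8(W), 4(W), all W → L

5: W, 6: L, 12: L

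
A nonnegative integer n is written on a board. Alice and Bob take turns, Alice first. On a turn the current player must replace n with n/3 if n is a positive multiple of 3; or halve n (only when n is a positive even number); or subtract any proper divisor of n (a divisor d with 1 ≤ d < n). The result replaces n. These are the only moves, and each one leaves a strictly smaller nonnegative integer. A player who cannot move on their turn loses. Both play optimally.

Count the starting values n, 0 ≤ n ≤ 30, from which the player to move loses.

13

Compute win/loss labels from the base case upward. A position with no move is L. Any other position is W if it can reach an L in one move, else L.
n=0: no move → L
n=1: no move → L
n=2: can move to 1, which is L ⇒ W
n=3: can move to 1, which is L ⇒ W
n=4: moves to 2(W), 3(W); every one is W ⇒ L
n=5: can move to 4, which is L ⇒ W
n=6: can move to 4, which is L ⇒ W
n=7: the only move is to 6(W), a W ⇒ L
n=8: can move to 4, which is L ⇒ W
n=9: moves to 3(W), 6(W), 8(W); every one is W ⇒ L
n=10: can move to 9, which is L ⇒ W
n=11: the only move is to 10(W), a W ⇒ L
n=12: can move to 4, which is L ⇒ W
n=13: the only move is to 12(W), a W ⇒ L
n=14: can move to 7, which is L ⇒ W
n=15: moves to 5(W), 10(W), 12(W), 14(W); every one is W ⇒ L
n=16: can move to 15, which is L ⇒ W
n=17: the only move is to 16(W), a W ⇒ L
n=18: can move to 9, which is L ⇒ W
n=19: the only move is to 18(W), a W ⇒ L
n=20: can move to 15, which is L ⇒ W
n=21: can move to 7, which is L ⇒ W
n=22: can move to 11, which is L ⇒ W
n=23: the only move is to 22(W), a W ⇒ L
n=24: can move to 23, which is L ⇒ W
n=25: moves to 20(W), 24(W); every one is W ⇒ L
n=26: can move to 13, which is L ⇒ W
n=27: can move to 9, which is L ⇒ W
n=28: moves to 14(W), 21(W), 24(W), 26(W), 27(W); every one is W ⇒ L
n=29: can move to 28, which is L ⇒ W
n=30: can move to 15, which is L ⇒ W
L entries with 0 ≤ n ≤ 30: n = 0, 1, 4, 7, 9, 11, 13, 15, 17, 19, 23, 25, 28; that makes 13.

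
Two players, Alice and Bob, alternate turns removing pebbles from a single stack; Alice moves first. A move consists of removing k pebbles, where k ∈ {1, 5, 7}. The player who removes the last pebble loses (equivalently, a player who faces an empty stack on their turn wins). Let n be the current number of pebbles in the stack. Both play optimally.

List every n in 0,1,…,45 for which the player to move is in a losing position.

1, 3, 5, 7, 9, 11, 13, 15, 17, 19, 21, 23, 25, 27, 29, 31, 33, 35, 37, 39, 41, 43, 45

Label each position W (a win for the player to move) or L (a loss). A position with no legal move is W; any other position is W exactly when some move reaches an L, and L when every move reaches a W.
n=0: no move; the opponent has just taken the last pebble and therefore loses → W
n=1: the only move is to 0(W), a W ⇒ L
n=2: can move to 1, which is L ⇒ W
n=3: the only move is to 2(W), a W ⇒ L
n=4: can move to 3, which is L ⇒ W
n=5: moves to 4(W), 0(W); every one is W ⇒ L
n=6: can move to 5, which is L ⇒ W
n=7: moves to 6(W), 2(W), 0(W); every one is W ⇒ L
n=8: can move to 7, which is L ⇒ W
n=9: moves to 8(W), 4(W), 2(W); every one is W ⇒ L
n=10: can move to 9, which is L ⇒ W
n=11: moves to 10(W), 6(W), 4(W); every one is W ⇒ L
n=12: can move to 11, which is L ⇒ W
n=13: moves to 12(W), 8(W), 6(W); every one is W ⇒ L
n=14: can move to 13, which is L ⇒ W
n=15: moves to 14(W), 10(W), 8(W); every one is W ⇒ L
n=16: can move to 15, which is L ⇒ W
n=17: moves to 16(W), 12(W), 10(W); every one is W ⇒ L
n=18: can move to 17, which is L ⇒ W
n=19: moves to 18(W), 14(W), 12(W); every one is W ⇒ L
n=20: can move to 19, which is L ⇒ W
n=21: moves to 20(W), 16(W), 14(W); every one is W ⇒ L
n=22: can move to 21, which is L ⇒ W
n=23: moves to 22(W), 18(W), 16(W); every one is W ⇒ L
n=24: can move to 23, which is L ⇒ W
n=25: moves to 24(W), 20(W), 18(W); every one is W ⇒ L
n=26: can move to 25, which is L ⇒ W
n=27: moves to 26(W), 22(W), 20(W); every one is W ⇒ L
n=28: can move to 27, which is L ⇒ W
n=29: moves to 28(W), 24(W), 22(W); every one is W ⇒ L
n=30: can move to 29, which is L ⇒ W
n=31: moves to 30(W), 26(W), 24(W); every one is W ⇒ L
n=32: can move to 31, which is L ⇒ W
n=33: moves to 32(W), 28(W), 26(W); every one is W ⇒ L
n=34: can move to 33, which is L ⇒ W
n=35: moves to 34(W), 30(W), 28(W); every one is W ⇒ L
n=36: can move to 35, which is L ⇒ W
n=37: moves to 36(W), 32(W), 30(W); every one is W ⇒ L
n=38: can move to 37, which is L ⇒ W
n=39: moves to 38(W), 34(W), 32(W); every one is W ⇒ L
n=40: can move to 39, which is L ⇒ W
n=41: moves to 40(W), 36(W), 34(W); every one is W ⇒ L
n=42: can move to 41, which is L ⇒ W
n=43: moves to 42(W), 38(W), 36(W); every one is W ⇒ L
n=44: can move to 43, which is L ⇒ W
n=45: moves to 44(W), 40(W), 38(W); every one is W ⇒ L
Reading off the rows marked L gives the requested list; there are 23 such values of n.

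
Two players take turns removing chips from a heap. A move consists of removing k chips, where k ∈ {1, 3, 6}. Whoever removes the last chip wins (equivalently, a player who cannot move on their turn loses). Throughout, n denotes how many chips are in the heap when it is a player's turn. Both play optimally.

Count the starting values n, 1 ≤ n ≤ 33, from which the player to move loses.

11

Build the W/L table. Terminal = L. A non-terminal position is W if it has a move to some L; otherwise it is L.
n=0: no move → L
n=1: →0(L), so W
n=2: →1(W) only, which is W, so L
n=3: →2(L), so W
n=4: →3(W), 1(W) — all W, so L
n=5: →4(L), so W
n=6: →0(L), so W
n=7: →4(L), so W
n=8: →2(L), so W
n=9: →8(W), 6(W), 3(W) — all W, so L
n=10: →9(L), so W
n=11: →10(W), 8(W), 5(W) — all W, so L
n=12: →11(L), so W
n=13: →12(W), 10(W), 7(W) — all W, so L
n=14: →13(L), so W
n=15: →9(L), so W
n=16: →13(L), so W
n=17: →11(L), so W
n=18: →17(W), 15(W), 12(W) — all W, so L
n=19: →18(L), so W
n=20: →19(W), 17(W), 14(W) — all W, so L
n=21: →20(L), so W
n=22: →21(W), 19(W), 16(W) — all W, so L
n=23: →22(L), so W
n=24: →18(L), so W
n=25: →22(L), so W
n=26: →20(L), so W
n=27: →26(W), 24(W), 21(W) — all W, so L
n=28: →27(L), so W
n=29: →28(W), 26(W), 23(W) — all W, so L
n=30: →29(L), so W
n=31: →30(W), 28(W), 25(W) — all W, so L
n=32: →31(L), so W
n=33: →27(L), so W
L entries with 1 ≤ n ≤ 33 (n=0 is outside the asked range and is not counted): n = 2, 4, 9, 11, 13, 18, 20, 22, 27, 29, 31; that makes 11.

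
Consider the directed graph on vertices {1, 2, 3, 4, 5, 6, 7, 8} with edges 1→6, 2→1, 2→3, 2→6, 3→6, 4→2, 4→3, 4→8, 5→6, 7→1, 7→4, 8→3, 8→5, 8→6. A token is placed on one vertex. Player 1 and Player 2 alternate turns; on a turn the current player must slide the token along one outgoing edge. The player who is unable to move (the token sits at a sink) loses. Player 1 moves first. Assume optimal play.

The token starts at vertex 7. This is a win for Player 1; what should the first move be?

Move to 4.

Compute win/loss labels from the base case upward. A position with no move is L. Any other position is W if it can reach an L in one move, else L.
Every edge goes from a vertex to one that appears earlier in the order 6, 3, 5, 8, 1, 2, 4, 7, so processing vertices in that order labels each vertex after all of its successors.
6: no outgoing edge → L
3: can move to 6, which is L ⇒ W
5: can move to 6, which is L ⇒ W
8: can move to 6, which is L ⇒ W
1: can move to 6, which is L ⇒ W
2: can move to 6, which is L ⇒ W
4: moves to 2(W), 8(W), 3(W); every one is W ⇒ L
7: can move to 4, which is L ⇒ W
From 7, the L positions reachable in one move are: 4.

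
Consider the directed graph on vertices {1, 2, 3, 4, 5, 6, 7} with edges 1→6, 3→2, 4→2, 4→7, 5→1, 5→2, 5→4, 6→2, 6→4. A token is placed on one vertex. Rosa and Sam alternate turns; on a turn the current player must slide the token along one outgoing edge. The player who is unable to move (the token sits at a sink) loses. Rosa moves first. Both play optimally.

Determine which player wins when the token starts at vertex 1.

Sam wins.

Classify positions by backward induction: terminal positions (no move available) are L. From any other position, the mover wins iff some move reaches an L.
Every edge goes from a vertex to one that appears earlier in the order 7, 2, 4, 6, 1, 3, 5, so processing vertices in that order labels each vertex after all of its successors.
7: no outgoing edge → L
2: no outgoing edge → L
4: →2(L), so W
6: →2(L), so W
1: →6(W) only, which is W, so L
3: →2(L), so W
5: →1(L), so W
The starting position 1 is L: whatever Rosa does, the opponent receives a W position.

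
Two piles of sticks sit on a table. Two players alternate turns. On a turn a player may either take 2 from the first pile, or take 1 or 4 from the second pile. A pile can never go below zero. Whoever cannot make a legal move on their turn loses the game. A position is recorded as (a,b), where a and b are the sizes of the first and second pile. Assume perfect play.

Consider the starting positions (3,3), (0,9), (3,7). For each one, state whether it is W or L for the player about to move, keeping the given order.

Label each position W (a win for the player to move) or L (a loss). A position with no legal move is L; any other position is W exactly when some move reaches an L, and L when every move reaches a W.
No move ever increases a pile, so every position that can arise here has a ≤ 3 and b ≤ 9; it is enough to label the cells with 0 ≤ a ≤ 3 and 0 ≤ b ≤ 9.
Every move lowers a or b (never raises either), so fill the grid row by row in increasing a, and left to right within a row: each cell's successors are then already labelled.
      b=0  b=1  b=2  b=3  b=4  b=5  b=6  b=7  b=8  b=9
a=0:    L    W    L    W    W    L    W    L    W    W
a=1:    L    W    L    W    W    L    W    L    W    W
a=2:    W    L    W    L    W    W    L    W    L    W
a=3:    W    L    W    L    W    W    L    W    L    W
Cells with no legal move (terminal, hence L): (0,0), (1,0).
The remaining L cells, each justified by listing all of its moves:
(0,2): the only move is to (0,1)(W), a W ⇒ L
(0,5): moves to (0,4)(W), (0,1)(W); every one is W ⇒ L
(0,7): moves to (0,6)(W), (0,3)(W); every one is W ⇒ L
(1,2): the only move is to (1,1)(W), a W ⇒ L
(1,5): moves to (1,4)(W), (1,1)(W); every one is W ⇒ L
(1,7): moves to (1,6)(W), (1,3)(W); every one is W ⇒ L
(2,1): moves to (0,1)(W), (2,0)(W); every one is W ⇒ L
(2,3): moves to (0,3)(W), (2,2)(W); every one is W ⇒ L
(2,6): moves to (0,6)(W), (2,5)(W), (2,2)(W); every one is W ⇒ L
(2,8): moves to (0,8)(W), (2,7)(W), (2,4)(W); every one is W ⇒ L
(3,1): moves to (1,1)(W), (3,0)(W); every one is W ⇒ L
(3,3): moves to (1,3)(W), (3,2)(W); every one is W ⇒ L
(3,6): moves to (1,6)(W), (3,5)(W), (3,2)(W); every one is W ⇒ L
(3,8): moves to (1,8)(W), (3,7)(W), (3,4)(W); every one is W ⇒ L
Every other cell has at least one move into one of the L cells above, so it is W.
(3,3): one of the L cells justified above, so L
(0,9): the move to (0,5) reaches an L cell, so W
(3,7): the move to (1,7) reaches an L cell, so W

(3,3): L, (0,9): W, (3,7): W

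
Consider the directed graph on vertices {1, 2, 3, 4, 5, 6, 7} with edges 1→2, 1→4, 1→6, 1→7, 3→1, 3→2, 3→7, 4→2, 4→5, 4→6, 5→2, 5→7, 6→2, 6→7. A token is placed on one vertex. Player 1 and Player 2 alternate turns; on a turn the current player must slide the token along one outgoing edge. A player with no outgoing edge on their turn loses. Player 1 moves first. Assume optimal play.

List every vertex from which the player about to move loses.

Build the W/L table. Terminal = L. A non-terminal position is W if it has a move to some L; otherwise it is L.
Every edge goes from a vertex to one that appears earlier in the order 7, 2, 5, 6, 4, 1, 3, so processing vertices in that order labels each vertex after all of its successors.
7: no outgoing edge → L
2: no outgoing edge → L
5: →2(L), so W
6: →2(L), so W
4: →2(L), so W
1: →2(L), so W
3: →2(L), so W
The losing starting vertices are exactly the entries labelled L in this table (2 of them).

2, 7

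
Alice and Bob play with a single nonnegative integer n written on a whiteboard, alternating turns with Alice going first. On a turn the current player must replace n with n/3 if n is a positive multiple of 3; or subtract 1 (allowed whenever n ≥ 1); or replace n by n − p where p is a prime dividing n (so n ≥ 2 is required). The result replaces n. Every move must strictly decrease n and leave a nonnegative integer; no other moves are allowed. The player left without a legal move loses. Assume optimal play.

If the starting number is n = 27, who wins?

Work bottom-up. With no move the player to move loses. Otherwise the position is W if at least one move leads to an L position for the opponent, and L if every move leads to a W.
n=0: no move → L
n=1: reaches L-position 0 → W
n=2: reaches L-position 0 → W
n=3: reaches L-position 0 → W
n=4: only reaches 2(W), 3(W), all W → L
n=5: reaches L-position 0 → W
n=6: reaches L-position 4 → W
n=7: reaches L-position 0 → W
n=8: only reaches 6(W), 7(W), all W → L
n=9: reaches L-position 8 → W
n=10: reaches L-position 8 → W
n=11: reaches L-position 0 → W
n=12: reaches L-position 4 → W
n=13: reaches L-position 0 → W
n=14: only reaches 7(W), 12(W), 13(W), all W → L
n=15: reaches L-position 14 → W
n=16: reaches L-position 14 → W
n=17: reaches L-position 0 → W
n=18: only reaches 6(W), 15(W), 16(W), 17(W), all W → L
n=19: reaches L-position 0 → W
n=20: reaches L-position 18 → W
n=21: reaches L-position 14 → W
n=22: only reaches 11(W), 20(W), 21(W), all W → L
n=23: reaches L-position 0 → W
n=24: reaches L-position 8 → W
n=25: only reaches 20(W), 24(W), all W → L
n=26: reaches L-position 25 → W
n=27: only reaches 9(W), 24(W), 26(W), all W → L
The starting position 27 is L: whatever Alice does, the opponent receives a W position.

Bob wins.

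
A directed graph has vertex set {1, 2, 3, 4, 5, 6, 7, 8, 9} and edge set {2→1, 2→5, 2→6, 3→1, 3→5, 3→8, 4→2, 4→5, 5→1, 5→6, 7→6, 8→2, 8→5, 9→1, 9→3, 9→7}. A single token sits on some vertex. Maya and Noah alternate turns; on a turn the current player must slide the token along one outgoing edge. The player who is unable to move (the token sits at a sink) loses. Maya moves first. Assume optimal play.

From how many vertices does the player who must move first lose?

Classify positions by backward induction: terminal positions (no move available) are L. From any other position, the mover wins iff some move reaches an L.
Every edge goes from a vertex to one that appears earlier in the order 1, 6, 5, 2, 8, 7, 3, 4, 9, so processing vertices in that order labels each vertex after all of its successors.
1: no outgoing edge → L
6: no outgoing edge → L
5: can move to 6, which is L ⇒ W
2: can move to 6, which is L ⇒ W
8: moves to 2(W), 5(W); every one is W ⇒ L
7: can move to 6, which is L ⇒ W
3: can move to 8, which is L ⇒ W
4: moves to 2(W), 5(W); every one is W ⇒ L
9: can move to 1, which is L ⇒ W
The L vertices are 1, 4, 6, 8; that is 4 in all.

4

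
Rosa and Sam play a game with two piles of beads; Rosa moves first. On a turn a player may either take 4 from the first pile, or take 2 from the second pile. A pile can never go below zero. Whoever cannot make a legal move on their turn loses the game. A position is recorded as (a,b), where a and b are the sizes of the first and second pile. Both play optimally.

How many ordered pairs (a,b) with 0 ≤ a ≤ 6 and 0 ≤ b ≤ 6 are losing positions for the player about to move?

25

Build the W/L table. Terminal = L. A non-terminal position is W if it has a move to some L; otherwise it is L.
Every move lowers a or b (never raises either), so fill the grid row by row in increasing a, and left to right within a row: each cell's successors are then already labelled.
      b=0  b=1  b=2  b=3  b=4  b=5  b=6
a=0:    L    L    W    W    L    L    W
a=1:    L    L    W    W    L    L    W
a=2:    L    L    W    W    L    L    W
a=3:    L    L    W    W    L    L    W
a=4:    W    W    L    L    W    W    L
a=5:    W    W    L    L    W    W    L
a=6:    W    W    L    L    W    W    L
Cells with no legal move (terminal, hence L): (0,0), (0,1), (1,0), (1,1), (2,0), (2,1), (3,0), (3,1).
The remaining L cells, each justified by listing all of its moves:
(0,4): →(0,2)(W) only, which is W, so L
(0,5): →(0,3)(W) only, which is W, so L
(1,4): →(1,2)(W) only, which is W, so L
(1,5): →(1,3)(W) only, which is W, so L
(2,4): →(2,2)(W) only, which is W, so L
(2,5): →(2,3)(W) only, which is W, so L
(3,4): →(3,2)(W) only, which is W, so L
(3,5): →(3,3)(W) only, which is W, so L
(4,2): →(0,2)(W), (4,0)(W) — all W, so L
(4,3): →(0,3)(W), (4,1)(W) — all W, so L
(4,6): →(0,6)(W), (4,4)(W) — all W, so L
(5,2): →(1,2)(W), (5,0)(W) — all W, so L
(5,3): →(1,3)(W), (5,1)(W) — all W, so L
(5,6): →(1,6)(W), (5,4)(W) — all W, so L
(6,2): →(2,2)(W), (6,0)(W) — all W, so L
(6,3): →(2,3)(W), (6,1)(W) — all W, so L
(6,6): →(2,6)(W), (6,4)(W) — all W, so L
Every other cell has at least one move into one of the L cells above, so it is W.
L cells per row: a=0: 4, a=1: 4, a=2: 4, a=3: 4, a=4: 3, a=5: 3, a=6: 3; total 25.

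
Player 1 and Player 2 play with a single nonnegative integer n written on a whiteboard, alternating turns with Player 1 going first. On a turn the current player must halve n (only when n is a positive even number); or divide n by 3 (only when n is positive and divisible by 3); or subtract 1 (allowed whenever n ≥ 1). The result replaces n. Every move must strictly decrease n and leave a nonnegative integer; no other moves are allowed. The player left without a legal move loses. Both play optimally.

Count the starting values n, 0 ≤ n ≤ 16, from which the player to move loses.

Work bottom-up. With no move the player to move loses. Otherwise the position is W if at least one move leads to an L position for the opponent, and L if every move leads to a W.
n=0: no move → L
n=1: W (go to 0, an L position)
n=2: L (sole option 1(W) is W)
n=3: W (go to 2, an L position)
n=4: W (go to 2, an L position)
n=5: L (sole option 4(W) is W)
n=6: W (go to 2, an L position)
n=7: L (sole option 6(W) is W)
n=8: W (go to 7, an L position)
n=9: L (options 3(W), 8(W) are all W)
n=10: W (go to 5, an L position)
n=11: L (sole option 10(W) is W)
n=12: W (go to 11, an L position)
n=13: L (sole option 12(W) is W)
n=14: W (go to 7, an L position)
n=15: W (go to 5, an L position)
n=16: L (options 8(W), 15(W) are all W)
L entries with 0 ≤ n ≤ 16: n = 0, 2, 5, 7, 9, 11, 13, 16; that makes 8.

8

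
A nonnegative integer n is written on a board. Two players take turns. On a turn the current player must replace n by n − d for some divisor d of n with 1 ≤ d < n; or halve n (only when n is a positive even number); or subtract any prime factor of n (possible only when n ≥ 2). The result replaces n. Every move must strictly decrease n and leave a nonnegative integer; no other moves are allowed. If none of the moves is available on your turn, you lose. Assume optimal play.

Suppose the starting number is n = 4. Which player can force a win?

The second player wins.

Build the W/L table. Terminal = L. A non-terminal position is W if it has a move to some L; otherwise it is L.
n=0: no move → L
n=1: no move → L
n=2: reaches L-position 0 → W
n=3: reaches L-position 0 → W
n=4: only reaches 2(W), 3(W), all W → L
The starting position 4 is L: whatever the player to move does, the opponent receives a W position.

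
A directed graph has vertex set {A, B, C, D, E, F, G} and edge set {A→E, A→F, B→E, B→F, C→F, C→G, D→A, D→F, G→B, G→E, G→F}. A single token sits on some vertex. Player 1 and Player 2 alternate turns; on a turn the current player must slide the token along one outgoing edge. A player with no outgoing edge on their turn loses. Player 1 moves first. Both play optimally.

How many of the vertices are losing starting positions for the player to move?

2

Classify positions by backward induction: terminal positions (no move available) are L. From any other position, the mover wins iff some move reaches an L.
Every edge goes from a vertex to one that appears earlier in the order E, F, B, G, A, C, D, so processing vertices in that order labels each vertex after all of its successors.
E: no outgoing edge → L
F: no outgoing edge → L
B: →F(L), so W
G: →F(L), so W
A: →F(L), so W
C: →F(L), so W
D: →F(L), so W
The L vertices are E, F; that is 2 in all.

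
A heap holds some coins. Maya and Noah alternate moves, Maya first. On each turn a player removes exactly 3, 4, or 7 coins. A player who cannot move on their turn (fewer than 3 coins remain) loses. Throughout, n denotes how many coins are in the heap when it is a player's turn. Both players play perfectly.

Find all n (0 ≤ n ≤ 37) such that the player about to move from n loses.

Positions with no move are L. A position that does have a move is losing for the player to move precisely when every available move leads to a winning position for the opponent. Fill in the labels:
n=0: no move → L
n=1: no move → L
n=2: no move → L
n=3: can move to 0, which is L ⇒ W
n=4: can move to 1, which is L ⇒ W
n=5: can move to 2, which is L ⇒ W
n=6: can move to 2, which is L ⇒ W
n=7: can move to 0, which is L ⇒ W
n=8: can move to 1, which is L ⇒ W
n=9: can move to 2, which is L ⇒ W
n=10: moves to 7(W), 6(W), 3(W); every one is W ⇒ L
n=11: moves to 8(W), 7(W), 4(W); every one is W ⇒ L
n=12: moves to 9(W), 8(W), 5(W); every one is W ⇒ L
n=13: can move to 10, which is L ⇒ W
n=14: can move to 11, which is L ⇒ W
n=15: can move to 12, which is L ⇒ W
n=16: can move to 12, which is L ⇒ W
n=17: can move to 10, which is L ⇒ W
n=18: can move to 11, which is L ⇒ W
n=19: can move to 12, which is L ⇒ W
n=20: moves to 17(W), 16(W), 13(W); every one is W ⇒ L
n=21: moves to 18(W), 17(W), 14(W); every one is W ⇒ L
n=22: moves to 19(W), 18(W), 15(W); every one is W ⇒ L
n=23: can move to 20, which is L ⇒ W
n=24: can move to 21, which is L ⇒ W
n=25: can move to 22, which is L ⇒ W
n=26: can move to 22, which is L ⇒ W
n=27: can move to 20, which is L ⇒ W
n=28: can move to 21, which is L ⇒ W
n=29: can move to 22, which is L ⇒ W
n=30: moves to 27(W), 26(W), 23(W); every one is W ⇒ L
n=31: moves to 28(W), 27(W), 24(W); every one is W ⇒ L
n=32: moves to 29(W), 28(W), 25(W); every one is W ⇒ L
n=33: can move to 30, which is L ⇒ W
n=34: can move to 31, which is L ⇒ W
n=35: can move to 32, which is L ⇒ W
n=36: can move to 32, which is L ⇒ W
n=37: can move to 30, which is L ⇒ W
Reading off the rows marked L gives the requested list; there are 12 such values of n.

0, 1, 2, 10, 11, 12, 20, 21, 22, 30, 31, 32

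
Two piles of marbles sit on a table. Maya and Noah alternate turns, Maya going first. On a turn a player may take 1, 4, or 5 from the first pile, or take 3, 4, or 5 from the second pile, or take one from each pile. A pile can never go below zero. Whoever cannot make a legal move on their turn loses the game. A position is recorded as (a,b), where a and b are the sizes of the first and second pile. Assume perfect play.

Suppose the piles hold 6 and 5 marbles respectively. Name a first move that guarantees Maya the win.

Move to (1,5).

Positions with no move are L. A position that does have a move is losing for the player to move precisely when every available move leads to a winning position for the opponent. Fill in the labels:
No move ever increases a pile, so every position that can arise here has a ≤ 6 and b ≤ 5; it is enough to label the cells with 0 ≤ a ≤ 6 and 0 ≤ b ≤ 5.
Every move lowers a or b (never raises either), so fill the grid row by row in increasing a, and left to right within a row: each cell's successors are then already labelled.
      b=0  b=1  b=2  b=3  b=4  b=5
a=0:    L    L    L    W    W    W
a=1:    W    W    W    W    L    L
a=2:    L    L    L    W    W    W
a=3:    W    W    W    W    L    L
a=4:    W    W    W    L    W    W
a=5:    W    W    W    W    W    W
a=6:    W    W    W    L    W    W
Cells with no legal move (terminal, hence L): (0,0), (0,1), (0,2).
The remaining L cells, each justified by listing all of its moves:
(1,4): only reaches (0,4)(W), (1,1)(W), (1,0)(W), (0,3)(W), all W → L
(1,5): only reaches (0,5)(W), (1,2)(W), (1,1)(W), (1,0)(W), (0,4)(W), all W → L
(2,0): only reaches (1,0)(W), which is W → L
(2,1): only reaches (1,1)(W), (1,0)(W), all W → L
(2,2): only reaches (1,2)(W), (1,1)(W), all W → L
(3,4): only reaches (2,4)(W), (3,1)(W), (3,0)(W), (2,3)(W), all W → L
(3,5): only reaches (2,5)(W), (3,2)(W), (3,1)(W), (3,0)(W), (2,4)(W), all W → L
(4,3): only reaches (3,3)(W), (0,3)(W), (4,0)(W), (3,2)(W), all W → L
(6,3): only reaches (5,3)(W), (2,3)(W), (1,3)(W), (6,0)(W), (5,2)(W), all W → L
Every other cell has at least one move into one of the L cells above, so it is W.
From (6,5), the L positions reachable in one move are: (1,5).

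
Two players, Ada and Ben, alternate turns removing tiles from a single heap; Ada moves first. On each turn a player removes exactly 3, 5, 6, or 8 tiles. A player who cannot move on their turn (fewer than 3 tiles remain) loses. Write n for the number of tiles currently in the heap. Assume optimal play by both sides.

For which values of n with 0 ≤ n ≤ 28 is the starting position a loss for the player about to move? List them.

0, 1, 2, 11, 12, 13, 22, 23, 24

Label each position W (a win for the player to move) or L (a loss). A position with no legal move is L; any other position is W exactly when some move reaches an L, and L when every move reaches a W.
n=0: no move → L
n=1: no move → L
n=2: no move → L
n=3: can move to 0, which is L ⇒ W
n=4: can move to 1, which is L ⇒ W
n=5: can move to 2, which is L ⇒ W
n=6: can move to 1, which is L ⇒ W
n=7: can move to 2, which is L ⇒ W
n=8: can move to 2, which is L ⇒ W
n=9: can move to 1, which is L ⇒ W
n=10: can move to 2, which is L ⇒ W
n=11: moves to 8(W), 6(W), 5(W), 3(W); every one is W ⇒ L
n=12: moves to 9(W), 7(W), 6(W), 4(W); every one is W ⇒ L
n=13: moves to 10(W), 8(W), 7(W), 5(W); every one is W ⇒ L
n=14: can move to 11, which is L ⇒ W
n=15: can move to 12, which is L ⇒ W
n=16: can move to 13, which is L ⇒ W
n=17: can move to 12, which is L ⇒ W
n=18: can move to 13, which is L ⇒ W
n=19: can move to 13, which is L ⇒ W
n=20: can move to 12, which is L ⇒ W
n=21: can move to 13, which is L ⇒ W
n=22: moves to 19(W), 17(W), 16(W), 14(W); every one is W ⇒ L
n=23: moves to 20(W), 18(W), 17(W), 15(W); every one is W ⇒ L
n=24: moves to 21(W), 19(W), 18(W), 16(W); every one is W ⇒ L
n=25: can move to 22, which is L ⇒ W
n=26: can move to 23, which is L ⇒ W
n=27: can move to 24, which is L ⇒ W
n=28: can move to 23, which is L ⇒ W
The losing starting values of n are exactly the entries labelled L in this table (9 of them).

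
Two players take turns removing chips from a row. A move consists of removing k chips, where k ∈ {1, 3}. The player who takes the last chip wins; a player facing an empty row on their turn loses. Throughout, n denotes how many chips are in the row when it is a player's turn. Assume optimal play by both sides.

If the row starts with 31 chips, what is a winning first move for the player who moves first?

Compute win/loss labels from the base case upward. A position with no move is L. Any other position is W if it can reach an L in one move, else L.
n=0: no move → L
n=1: W (go to 0, an L position)
n=2: L (sole option 1(W) is W)
n=3: W (go to 2, an L position)
n=4: L (options 3(W), 1(W) are all W)
n=5: W (go to 4, an L position)
n=6: L (options 5(W), 3(W) are all W)
n=7: W (go to 6, an L position)
n=8: L (options 7(W), 5(W) are all W)
n=9: W (go to 8, an L position)
n=10: L (options 9(W), 7(W) are all W)
n=11: W (go to 10, an L position)
n=12: L (options 11(W), 9(W) are all W)
n=13: W (go to 12, an L position)
n=14: L (options 13(W), 11(W) are all W)
n=15: W (go to 14, an L position)
n=16: L (options 15(W), 13(W) are all W)
n=17: W (go to 16, an L position)
n=18: L (options 17(W), 15(W) are all W)
n=19: W (go to 18, an L position)
n=20: L (options 19(W), 17(W) are all W)
n=21: W (go to 20, an L position)
n=22: L (options 21(W), 19(W) are all W)
n=23: W (go to 22, an L position)
n=24: L (options 23(W), 21(W) are all W)
n=25: W (go to 24, an L position)
n=26: L (options 25(W), 23(W) are all W)
n=27: W (go to 26, an L position)
n=28: L (options 27(W), 25(W) are all W)
n=29: W (go to 28, an L position)
n=30: L (options 29(W), 27(W) are all W)
n=31: W (go to 30, an L position)
From 31, the L positions reachable in one move are: 30, 28. Any move reaching one of these is winning.

Remove 1, leaving 30.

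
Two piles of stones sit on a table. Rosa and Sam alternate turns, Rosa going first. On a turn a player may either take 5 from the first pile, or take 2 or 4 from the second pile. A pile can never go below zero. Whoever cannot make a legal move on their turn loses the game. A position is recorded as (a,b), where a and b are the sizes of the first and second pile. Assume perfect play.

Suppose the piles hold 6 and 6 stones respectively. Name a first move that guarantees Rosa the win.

Work bottom-up. With no move the player to move loses. Otherwise the position is W if at least one move leads to an L position for the opponent, and L if every move leads to a W.
No move ever increases a pile, so every position that can arise here has a ≤ 6 and b ≤ 6; it is enough to label the cells with 0 ≤ a ≤ 6 and 0 ≤ b ≤ 6.
Every move lowers a or b (never raises either), so fill the grid row by row in increasing a, and left to right within a row: each cell's successors are then already labelled.
      b=0  b=1  b=2  b=3  b=4  b=5  b=6
a=0:    L    L    W    W    W    W    L
a=1:    L    L    W    W    W    W    L
a=2:    L    L    W    W    W    W    L
a=3:    L    L    W    W    W    W    L
a=4:    L    L    W    W    W    W    L
a=5:    W    W    L    L    W    W    W
a=6:    W    W    L    L    W    W    W
Cells with no legal move (terminal, hence L): (0,0), (0,1), (1,0), (1,1), (2,0), (2,1), (3,0), (3,1), (4,0), (4,1).
The remaining L cells, each justified by listing all of its moves:
(0,6): →(0,4)(W), (0,2)(W) — all W, so L
(1,6): →(1,4)(W), (1,2)(W) — all W, so L
(2,6): →(2,4)(W), (2,2)(W) — all W, so L
(3,6): →(3,4)(W), (3,2)(W) — all W, so L
(4,6): →(4,4)(W), (4,2)(W) — all W, so L
(5,2): →(0,2)(W), (5,0)(W) — all W, so L
(5,3): →(0,3)(W), (5,1)(W) — all W, so L
(6,2): →(1,2)(W), (6,0)(W) — all W, so L
(6,3): →(1,3)(W), (6,1)(W) — all W, so L
Every other cell has at least one move into one of the L cells above, so it is W.
From (6,6), the L positions reachable in one move are: (1,6), (6,2). Any move reaching one of these is winning.

Move to (1,6).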